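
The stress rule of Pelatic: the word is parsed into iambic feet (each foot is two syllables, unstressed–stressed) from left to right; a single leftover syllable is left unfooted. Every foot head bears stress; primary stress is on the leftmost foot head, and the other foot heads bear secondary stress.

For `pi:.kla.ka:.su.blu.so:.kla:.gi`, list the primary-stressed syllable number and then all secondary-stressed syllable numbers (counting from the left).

primary 2, secondary 4, 6, 8

Parse left to right into iambic (σˈσ) feet: (pi:.ˈkla) (ka:.ˈsu) (blu.ˈso:) (kla:.ˈgi).
Foot heads (stressed positions): 2, 4, 6, 8.
End Rule Leftmost: primary stress on the leftmost head = syllable 2.
Secondary stress on 4, 6, 8: pi:.ˈkla.ka:.ˌsu.blu.ˌso:.kla:.ˌgi.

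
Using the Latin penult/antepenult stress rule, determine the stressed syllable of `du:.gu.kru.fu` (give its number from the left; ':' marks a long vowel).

Classical Latin: stress the penult if heavy (long vowel or closed), else the antepenult.
Weights: 2 gu L, 3 kru L, 4 fu L.
The penult (syllable 3, kru) is light, so stress falls on the antepenult (syllable 2, gu).
Stress on syllable 2: du:.ˈgu.kru.fu.

2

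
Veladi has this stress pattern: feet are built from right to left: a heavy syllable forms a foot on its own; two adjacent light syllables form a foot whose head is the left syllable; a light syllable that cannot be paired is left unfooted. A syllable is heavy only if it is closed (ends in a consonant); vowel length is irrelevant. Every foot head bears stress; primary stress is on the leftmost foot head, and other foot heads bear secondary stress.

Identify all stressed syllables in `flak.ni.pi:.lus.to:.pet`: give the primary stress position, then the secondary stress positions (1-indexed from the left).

Weights: 1 flak H, 2 ni L, 3 pi: L, 4 lus H, 5 to: L, 6 pet H.
Parse right to left (heavy = foot alone; LL = one foot; stranded L unfooted): (ˈflak) (ˈni.pi:) (ˈlus) to: (ˈpet).
Foot heads: 1, 2, 4, 6.
Primary stress on the leftmost head = syllable 1.
Secondary stress on 2, 4, 6: ˈflak.ˌni.pi:.ˌlus.to:.ˌpet.

primary 1, secondary 2, 4, 6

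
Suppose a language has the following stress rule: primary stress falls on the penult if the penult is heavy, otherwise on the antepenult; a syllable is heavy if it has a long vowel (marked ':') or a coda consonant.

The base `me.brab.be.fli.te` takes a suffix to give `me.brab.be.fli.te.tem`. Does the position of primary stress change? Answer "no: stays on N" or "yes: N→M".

Base `me.brab.be.fli.te` (5 syllables):
  Weights: 3 be L, 4 fli L, 5 te L.
  The penult (syllable 4, fli) is light, so stress falls on the antepenult (syllable 3, be).
  → primary stress on syllable 3.
Suffixed `me.brab.be.fli.te.tem` (6 syllables):
  Weights: 4 fli L, 5 te L, 6 tem H.
  The penult (syllable 5, te) is light, so stress falls on the antepenult (syllable 4, fli).
  → primary stress on syllable 4.

yes: 3→4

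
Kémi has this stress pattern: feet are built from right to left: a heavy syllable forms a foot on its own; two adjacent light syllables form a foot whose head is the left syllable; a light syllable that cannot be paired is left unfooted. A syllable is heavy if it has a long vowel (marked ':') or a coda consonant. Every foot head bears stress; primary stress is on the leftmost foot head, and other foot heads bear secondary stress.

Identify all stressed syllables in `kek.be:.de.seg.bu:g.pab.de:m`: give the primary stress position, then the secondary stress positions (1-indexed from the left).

Weights: 1 kek H, 2 be: H, 3 de L, 4 seg H, 5 bu:g H, 6 pab H, 7 de:m H.
Parse right to left (heavy = foot alone; LL = one foot; stranded L unfooted): (ˈkek) (ˈbe:) de (ˈseg) (ˈbu:g) (ˈpab) (ˈde:m).
Foot heads: 1, 2, 4, 5, 6, 7.
Primary stress on the leftmost head = syllable 1.
Secondary stress on 2, 4, 5, 6, 7: ˈkek.ˌbe:.de.ˌseg.ˌbu:g.ˌpab.ˌde:m.

primary 1, secondary 2, 4, 5, 6, 7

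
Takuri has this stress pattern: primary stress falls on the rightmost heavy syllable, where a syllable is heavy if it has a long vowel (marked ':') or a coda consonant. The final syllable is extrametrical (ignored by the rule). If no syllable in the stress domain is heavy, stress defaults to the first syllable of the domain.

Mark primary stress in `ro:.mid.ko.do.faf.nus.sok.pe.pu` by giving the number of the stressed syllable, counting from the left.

7

The final syllable (9, pu) is extrametrical; the stress domain is syllables 1–8.
Weights: 1 ro: H, 2 mid H, 3 ko L, 4 do L, 5 faf H, 6 nus H, 7 sok H, 8 pe L.
Heavy syllables in the domain: 1, 2, 5, 6, 7. The rightmost is syllable 7 (sok).
Primary stress: syllable 7 → ro:.mid.ko.do.faf.nus.ˈsok.pe.pu.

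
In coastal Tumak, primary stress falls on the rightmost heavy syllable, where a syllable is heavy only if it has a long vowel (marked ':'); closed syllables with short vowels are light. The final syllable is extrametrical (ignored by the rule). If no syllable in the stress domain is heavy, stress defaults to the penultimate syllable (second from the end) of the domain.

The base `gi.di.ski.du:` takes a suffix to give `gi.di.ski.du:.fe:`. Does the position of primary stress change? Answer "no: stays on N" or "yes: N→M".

yes: 2→4

Base `gi.di.ski.du:` (4 syllables):
  The final syllable (4, du:) is extrametrical; the stress domain is syllables 1–3.
  Weights: 1 gi L, 2 di L, 3 ski L.
  No heavy syllable in the domain; default to the penultimate syllable (second from the end) of the domain = syllable 2.
  → primary stress on syllable 2.
Suffixed `gi.di.ski.du:.fe:` (5 syllables):
  The final syllable (5, fe:) is extrametrical; the stress domain is syllables 1–4.
  Weights: 1 gi L, 2 di L, 3 ski L, 4 du: H.
  Heavy syllables in the domain: 4. The rightmost is syllable 4 (du:).
  → primary stress on syllable 4.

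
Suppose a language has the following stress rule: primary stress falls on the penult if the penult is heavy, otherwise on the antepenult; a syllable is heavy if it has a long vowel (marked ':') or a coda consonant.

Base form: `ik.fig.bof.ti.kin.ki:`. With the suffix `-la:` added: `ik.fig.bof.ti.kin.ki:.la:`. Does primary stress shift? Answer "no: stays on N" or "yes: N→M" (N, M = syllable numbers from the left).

yes: 5→6

Base `ik.fig.bof.ti.kin.ki:` (6 syllables):
  Weights: 4 ti L, 5 kin H, 6 ki: H.
  The penult (syllable 5, kin) is heavy, so it takes stress.
  → primary stress on syllable 5.
Suffixed `ik.fig.bof.ti.kin.ki:.la:` (7 syllables):
  Weights: 5 kin H, 6 ki: H, 7 la: H.
  The penult (syllable 6, ki:) is heavy, so it takes stress.
  → primary stress on syllable 6.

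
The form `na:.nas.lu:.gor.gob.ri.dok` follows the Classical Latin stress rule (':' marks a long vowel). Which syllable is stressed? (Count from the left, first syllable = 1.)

5

Classical Latin: stress the penult if heavy (long vowel or closed), else the antepenult.
Weights: 5 gob H, 6 ri L, 7 dok H.
The penult (syllable 6, ri) is light, so stress falls on the antepenult (syllable 5, gob).
Stress on syllable 5: na:.nas.lu:.gor.ˈgob.ri.dok.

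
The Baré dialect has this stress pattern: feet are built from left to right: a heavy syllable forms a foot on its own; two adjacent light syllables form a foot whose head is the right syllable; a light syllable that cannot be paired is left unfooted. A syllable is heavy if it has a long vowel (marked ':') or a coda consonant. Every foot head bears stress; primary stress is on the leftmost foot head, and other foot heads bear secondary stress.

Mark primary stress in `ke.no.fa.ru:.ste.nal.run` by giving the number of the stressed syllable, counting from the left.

Weights: 1 ke L, 2 no L, 3 fa L, 4 ru: H, 5 ste L, 6 nal H, 7 run H.
Parse left to right (heavy = foot alone; LL = one foot; stranded L unfooted): (ke.ˈno) fa (ˈru:) ste (ˈnal) (ˈrun).
Foot heads: 2, 4, 6, 7.
Primary stress on the leftmost head = syllable 2.
Primary stress: syllable 2 → ke.ˈno.fa.ru:.ste.nal.run.

2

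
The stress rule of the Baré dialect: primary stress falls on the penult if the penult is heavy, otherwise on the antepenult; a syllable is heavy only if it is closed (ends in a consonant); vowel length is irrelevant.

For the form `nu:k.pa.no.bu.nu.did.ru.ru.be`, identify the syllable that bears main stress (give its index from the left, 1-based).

Weights: 7 ru L, 8 ru L, 9 be L.
The penult (syllable 8, ru) is light, so stress falls on the antepenult (syllable 7, ru).
Primary stress: syllable 7 → nu:k.pa.no.bu.nu.did.ˈru.ru.be.

7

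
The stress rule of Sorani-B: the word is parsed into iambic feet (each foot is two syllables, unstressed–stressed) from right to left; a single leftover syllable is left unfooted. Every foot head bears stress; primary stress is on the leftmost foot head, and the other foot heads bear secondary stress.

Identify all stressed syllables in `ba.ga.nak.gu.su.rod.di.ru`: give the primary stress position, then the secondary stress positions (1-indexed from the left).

primary 2, secondary 4, 6, 8

Parse right to left into iambic (σˈσ) feet: (ba.ˈga) (nak.ˈgu) (su.ˈrod) (di.ˈru).
Foot heads (stressed positions): 2, 4, 6, 8.
End Rule Leftmost: primary stress on the leftmost head = syllable 2.
Secondary stress on 4, 6, 8: ba.ˈga.nak.ˌgu.su.ˌrod.di.ˌru.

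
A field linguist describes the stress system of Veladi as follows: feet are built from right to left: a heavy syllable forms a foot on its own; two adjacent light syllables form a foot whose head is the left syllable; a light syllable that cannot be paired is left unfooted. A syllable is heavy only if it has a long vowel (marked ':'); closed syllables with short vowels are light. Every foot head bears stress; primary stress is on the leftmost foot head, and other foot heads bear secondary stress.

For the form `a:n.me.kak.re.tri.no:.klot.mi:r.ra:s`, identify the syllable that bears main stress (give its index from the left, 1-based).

1

Weights: 1 a:n H, 2 me L, 3 kak L, 4 re L, 5 tri L, 6 no: H, 7 klot L, 8 mi:r H, 9 ra:s H.
Parse right to left (heavy = foot alone; LL = one foot; stranded L unfooted): (ˈa:n) (ˈme.kak) (ˈre.tri) (ˈno:) klot (ˈmi:r) (ˈra:s).
Foot heads: 1, 2, 4, 6, 8, 9.
Primary stress on the leftmost head = syllable 1.
Primary stress: syllable 1 → ˈa:n.me.kak.re.tri.no:.klot.mi:r.ra:s.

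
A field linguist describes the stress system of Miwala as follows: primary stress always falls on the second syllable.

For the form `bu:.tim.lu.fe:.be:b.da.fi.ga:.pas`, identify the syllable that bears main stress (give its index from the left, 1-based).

2

The word has 9 syllables; the second syllable is syllable 2 (tim).
Primary stress: syllable 2 → bu:.ˈtim.lu.fe:.be:b.da.fi.ga:.pas.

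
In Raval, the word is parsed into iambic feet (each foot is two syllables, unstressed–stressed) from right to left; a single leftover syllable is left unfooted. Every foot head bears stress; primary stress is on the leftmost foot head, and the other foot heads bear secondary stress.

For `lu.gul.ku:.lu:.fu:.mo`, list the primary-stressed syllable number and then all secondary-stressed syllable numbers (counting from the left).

Parse right to left into iambic (σˈσ) feet: (lu.ˈgul) (ku:.ˈlu:) (fu:.ˈmo).
Foot heads (stressed positions): 2, 4, 6.
End Rule Leftmost: primary stress on the leftmost head = syllable 2.
Secondary stress on 4, 6: lu.ˈgul.ku:.ˌlu:.fu:.ˌmo.

primary 2, secondary 4, 6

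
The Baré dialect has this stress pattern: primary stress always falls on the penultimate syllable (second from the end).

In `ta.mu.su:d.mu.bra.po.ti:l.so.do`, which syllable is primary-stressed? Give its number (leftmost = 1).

8

The word has 9 syllables; the penultimate syllable (second from the end) is syllable 8 (so).
Primary stress: syllable 8 → ta.mu.su:d.mu.bra.po.ti:l.ˈso.do.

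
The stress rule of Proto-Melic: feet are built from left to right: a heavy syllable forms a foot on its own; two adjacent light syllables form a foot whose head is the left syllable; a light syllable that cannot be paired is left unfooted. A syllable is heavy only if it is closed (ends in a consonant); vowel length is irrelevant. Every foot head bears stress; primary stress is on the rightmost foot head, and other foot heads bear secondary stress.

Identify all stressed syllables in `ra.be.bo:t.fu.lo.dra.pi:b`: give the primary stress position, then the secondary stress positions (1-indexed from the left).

Weights: 1 ra L, 2 be L, 3 bo:t H, 4 fu L, 5 lo L, 6 dra L, 7 pi:b H.
Parse left to right (heavy = foot alone; LL = one foot; stranded L unfooted): (ˈra.be) (ˈbo:t) (ˈfu.lo) dra (ˈpi:b).
Foot heads: 1, 3, 4, 7.
Primary stress on the rightmost head = syllable 7.
Secondary stress on 1, 3, 4: ˌra.be.ˌbo:t.ˌfu.lo.dra.ˈpi:b.

primary 7, secondary 1, 3, 4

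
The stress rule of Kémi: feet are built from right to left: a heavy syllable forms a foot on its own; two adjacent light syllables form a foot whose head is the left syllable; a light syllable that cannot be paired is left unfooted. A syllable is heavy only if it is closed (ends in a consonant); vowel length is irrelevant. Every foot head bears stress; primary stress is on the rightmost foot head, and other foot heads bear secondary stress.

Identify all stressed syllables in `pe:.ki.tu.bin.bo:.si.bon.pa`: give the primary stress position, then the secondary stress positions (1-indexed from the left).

primary 7, secondary 2, 4, 5

Weights: 1 pe: L, 2 ki L, 3 tu L, 4 bin H, 5 bo: L, 6 si L, 7 bon H, 8 pa L.
Parse right to left (heavy = foot alone; LL = one foot; stranded L unfooted): pe: (ˈki.tu) (ˈbin) (ˈbo:.si) (ˈbon) pa.
Foot heads: 2, 4, 5, 7.
Primary stress on the rightmost head = syllable 7.
Secondary stress on 2, 4, 5: pe:.ˌki.tu.ˌbin.ˌbo:.si.ˈbon.pa.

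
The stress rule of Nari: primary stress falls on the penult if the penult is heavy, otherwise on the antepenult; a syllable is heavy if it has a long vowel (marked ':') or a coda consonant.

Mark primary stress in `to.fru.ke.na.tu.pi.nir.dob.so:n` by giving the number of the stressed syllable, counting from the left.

8

Weights: 7 nir H, 8 dob H, 9 so:n H.
The penult (syllable 8, dob) is heavy, so it takes stress.
Primary stress: syllable 8 → to.fru.ke.na.tu.pi.nir.ˈdob.so:n.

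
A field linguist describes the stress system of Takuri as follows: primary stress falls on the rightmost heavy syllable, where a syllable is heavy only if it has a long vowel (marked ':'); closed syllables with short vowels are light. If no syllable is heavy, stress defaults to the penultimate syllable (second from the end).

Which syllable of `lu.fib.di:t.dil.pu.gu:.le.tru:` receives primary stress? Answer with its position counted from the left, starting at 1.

Weights: 1 lu L, 2 fib L, 3 di:t H, 4 dil L, 5 pu L, 6 gu: H, 7 le L, 8 tru: H.
Heavy syllables in the domain: 3, 6, 8. The rightmost is syllable 8 (tru:).
Primary stress: syllable 8 → lu.fib.di:t.dil.pu.gu:.le.ˈtru:.

8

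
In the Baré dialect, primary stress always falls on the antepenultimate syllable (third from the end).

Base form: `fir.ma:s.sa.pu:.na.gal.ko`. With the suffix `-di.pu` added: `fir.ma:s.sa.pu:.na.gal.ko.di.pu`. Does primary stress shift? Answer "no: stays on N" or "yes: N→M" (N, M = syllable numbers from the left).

yes: 5→7

Base `fir.ma:s.sa.pu:.na.gal.ko` (7 syllables):
  The word has 7 syllables; the antepenultimate syllable (third from the end) is syllable 5 (na).
  → primary stress on syllable 5.
Suffixed `fir.ma:s.sa.pu:.na.gal.ko.di.pu` (9 syllables):
  The word has 9 syllables; the antepenultimate syllable (third from the end) is syllable 7 (ko).
  → primary stress on syllable 7.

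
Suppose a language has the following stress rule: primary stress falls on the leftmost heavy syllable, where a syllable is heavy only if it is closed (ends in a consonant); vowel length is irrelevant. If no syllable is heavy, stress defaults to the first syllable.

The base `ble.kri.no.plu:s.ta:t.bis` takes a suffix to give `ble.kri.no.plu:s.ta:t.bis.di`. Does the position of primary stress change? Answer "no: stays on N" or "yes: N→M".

no: stays on 4

Base `ble.kri.no.plu:s.ta:t.bis` (6 syllables):
  Weights: 1 ble L, 2 kri L, 3 no L, 4 plu:s H, 5 ta:t H, 6 bis H.
  Heavy syllables in the domain: 4, 5, 6. The leftmost is syllable 4 (plu:s).
  → primary stress on syllable 4.
Suffixed `ble.kri.no.plu:s.ta:t.bis.di` (7 syllables):
  Weights: 1 ble L, 2 kri L, 3 no L, 4 plu:s H, 5 ta:t H, 6 bis H, 7 di L.
  Heavy syllables in the domain: 4, 5, 6. The leftmost is syllable 4 (plu:s).
  → primary stress on syllable 4.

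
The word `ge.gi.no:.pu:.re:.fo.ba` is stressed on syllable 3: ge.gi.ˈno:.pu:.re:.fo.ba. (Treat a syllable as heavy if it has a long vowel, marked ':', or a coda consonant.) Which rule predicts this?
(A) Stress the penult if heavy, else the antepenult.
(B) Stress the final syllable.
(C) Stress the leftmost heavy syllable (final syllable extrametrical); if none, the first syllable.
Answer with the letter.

C

Rule A → syllable 5 (observed: 3).
Rule B → syllable 7 (observed: 3).
Rule C → syllable 3 ✓.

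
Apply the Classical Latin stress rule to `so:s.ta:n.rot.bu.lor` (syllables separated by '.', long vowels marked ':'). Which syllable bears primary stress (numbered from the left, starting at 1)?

Classical Latin: stress the penult if heavy (long vowel or closed), else the antepenult.
Weights: 3 rot H, 4 bu L, 5 lor H.
The penult (syllable 4, bu) is light, so stress falls on the antepenult (syllable 3, rot).
Stress on syllable 3: so:s.ta:n.ˈrot.bu.lor.

3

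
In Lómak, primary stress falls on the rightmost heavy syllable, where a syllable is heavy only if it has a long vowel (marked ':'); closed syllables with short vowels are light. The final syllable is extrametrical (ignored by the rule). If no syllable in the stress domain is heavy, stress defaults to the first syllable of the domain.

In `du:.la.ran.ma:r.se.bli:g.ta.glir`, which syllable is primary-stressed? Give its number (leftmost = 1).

6

The final syllable (8, glir) is extrametrical; the stress domain is syllables 1–7.
Weights: 1 du: H, 2 la L, 3 ran L, 4 ma:r H, 5 se L, 6 bli:g H, 7 ta L.
Heavy syllables in the domain: 1, 4, 6. The rightmost is syllable 6 (bli:g).
Primary stress: syllable 6 → du:.la.ran.ma:r.se.ˈbli:g.ta.glir.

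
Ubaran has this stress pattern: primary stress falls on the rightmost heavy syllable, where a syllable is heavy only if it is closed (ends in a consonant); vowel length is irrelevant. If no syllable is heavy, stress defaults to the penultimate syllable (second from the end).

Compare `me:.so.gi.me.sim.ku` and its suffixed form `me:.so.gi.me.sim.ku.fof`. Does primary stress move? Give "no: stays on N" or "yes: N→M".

Base `me:.so.gi.me.sim.ku` (6 syllables):
  Weights: 1 me: L, 2 so L, 3 gi L, 4 me L, 5 sim H, 6 ku L.
  Heavy syllables in the domain: 5. The rightmost is syllable 5 (sim).
  → primary stress on syllable 5.
Suffixed `me:.so.gi.me.sim.ku.fof` (7 syllables):
  Weights: 1 me: L, 2 so L, 3 gi L, 4 me L, 5 sim H, 6 ku L, 7 fof H.
  Heavy syllables in the domain: 5, 7. The rightmost is syllable 7 (fof).
  → primary stress on syllable 7.

yes: 5→7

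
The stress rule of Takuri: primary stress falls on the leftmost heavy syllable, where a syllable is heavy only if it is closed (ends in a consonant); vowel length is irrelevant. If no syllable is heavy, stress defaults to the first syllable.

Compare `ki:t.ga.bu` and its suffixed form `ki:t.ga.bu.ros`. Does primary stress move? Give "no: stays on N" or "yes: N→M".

Base `ki:t.ga.bu` (3 syllables):
  Weights: 1 ki:t H, 2 ga L, 3 bu L.
  Heavy syllables in the domain: 1. The leftmost is syllable 1 (ki:t).
  → primary stress on syllable 1.
Suffixed `ki:t.ga.bu.ros` (4 syllables):
  Weights: 1 ki:t H, 2 ga L, 3 bu L, 4 ros H.
  Heavy syllables in the domain: 1, 4. The leftmost is syllable 1 (ki:t).
  → primary stress on syllable 1.

no: stays on 1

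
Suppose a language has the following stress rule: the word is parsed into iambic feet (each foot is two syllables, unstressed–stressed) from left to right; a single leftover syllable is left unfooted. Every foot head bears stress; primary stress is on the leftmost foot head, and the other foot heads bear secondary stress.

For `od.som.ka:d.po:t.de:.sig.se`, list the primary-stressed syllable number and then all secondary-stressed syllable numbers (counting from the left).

Parse left to right into iambic (σˈσ) feet: (od.ˈsom) (ka:d.ˈpo:t) (de:.ˈsig) se. Syllable 7 is left unfooted.
Foot heads (stressed positions): 2, 4, 6.
End Rule Leftmost: primary stress on the leftmost head = syllable 2.
Secondary stress on 4, 6: od.ˈsom.ka:d.ˌpo:t.de:.ˌsig.se.

primary 2, secondary 4, 6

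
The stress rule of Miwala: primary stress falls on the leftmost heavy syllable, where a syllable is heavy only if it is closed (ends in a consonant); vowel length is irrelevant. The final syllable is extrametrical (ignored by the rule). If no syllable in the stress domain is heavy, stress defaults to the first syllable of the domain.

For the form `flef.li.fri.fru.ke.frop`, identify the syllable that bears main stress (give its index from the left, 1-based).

1

The final syllable (6, frop) is extrametrical; the stress domain is syllables 1–5.
Weights: 1 flef H, 2 li L, 3 fri L, 4 fru L, 5 ke L.
Heavy syllables in the domain: 1. The leftmost is syllable 1 (flef).
Primary stress: syllable 1 → ˈflef.li.fri.fru.ke.frop.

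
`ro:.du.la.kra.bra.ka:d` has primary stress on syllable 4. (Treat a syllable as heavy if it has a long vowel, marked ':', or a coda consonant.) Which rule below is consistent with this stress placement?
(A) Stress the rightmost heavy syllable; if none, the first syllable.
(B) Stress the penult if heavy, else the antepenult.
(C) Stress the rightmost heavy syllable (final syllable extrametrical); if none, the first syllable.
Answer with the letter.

Rule A → syllable 6 (observed: 4).
Rule B → syllable 4 ✓.
Rule C → syllable 1 (observed: 4).

B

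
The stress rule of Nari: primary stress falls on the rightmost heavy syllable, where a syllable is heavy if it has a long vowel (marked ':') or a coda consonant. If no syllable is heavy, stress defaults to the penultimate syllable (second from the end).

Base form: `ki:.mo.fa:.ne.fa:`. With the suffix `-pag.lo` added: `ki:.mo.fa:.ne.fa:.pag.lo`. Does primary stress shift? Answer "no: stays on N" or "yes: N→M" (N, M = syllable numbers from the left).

yes: 5→6

Base `ki:.mo.fa:.ne.fa:` (5 syllables):
  Weights: 1 ki: H, 2 mo L, 3 fa: H, 4 ne L, 5 fa: H.
  Heavy syllables in the domain: 1, 3, 5. The rightmost is syllable 5 (fa:).
  → primary stress on syllable 5.
Suffixed `ki:.mo.fa:.ne.fa:.pag.lo` (7 syllables):
  Weights: 1 ki: H, 2 mo L, 3 fa: H, 4 ne L, 5 fa: H, 6 pag H, 7 lo L.
  Heavy syllables in the domain: 1, 3, 5, 6. The rightmost is syllable 6 (pag).
  → primary stress on syllable 6.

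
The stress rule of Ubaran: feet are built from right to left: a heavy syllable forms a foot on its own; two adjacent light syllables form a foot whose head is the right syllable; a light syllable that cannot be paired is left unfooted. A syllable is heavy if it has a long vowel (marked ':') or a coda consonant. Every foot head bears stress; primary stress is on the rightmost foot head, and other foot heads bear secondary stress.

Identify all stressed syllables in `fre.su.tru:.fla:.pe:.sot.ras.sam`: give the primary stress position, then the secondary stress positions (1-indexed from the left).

Weights: 1 fre L, 2 su L, 3 tru: H, 4 fla: H, 5 pe: H, 6 sot H, 7 ras H, 8 sam H.
Parse right to left (heavy = foot alone; LL = one foot; stranded L unfooted): (fre.ˈsu) (ˈtru:) (ˈfla:) (ˈpe:) (ˈsot) (ˈras) (ˈsam).
Foot heads: 2, 3, 4, 5, 6, 7, 8.
Primary stress on the rightmost head = syllable 8.
Secondary stress on 2, 3, 4, 5, 6, 7: fre.ˌsu.ˌtru:.ˌfla:.ˌpe:.ˌsot.ˌras.ˈsam.

primary 8, secondary 2, 3, 4, 5, 6, 7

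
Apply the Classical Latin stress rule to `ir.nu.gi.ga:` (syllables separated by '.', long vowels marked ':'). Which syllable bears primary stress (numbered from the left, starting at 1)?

Classical Latin: stress the penult if heavy (long vowel or closed), else the antepenult.
Weights: 2 nu L, 3 gi L, 4 ga: H.
The penult (syllable 3, gi) is light, so stress falls on the antepenult (syllable 2, nu).
Stress on syllable 2: ir.ˈnu.gi.ga:.

2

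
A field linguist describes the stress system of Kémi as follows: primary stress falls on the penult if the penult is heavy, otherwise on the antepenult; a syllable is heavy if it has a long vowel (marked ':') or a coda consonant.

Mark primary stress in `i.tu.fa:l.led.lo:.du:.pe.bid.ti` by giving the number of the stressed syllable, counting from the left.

Weights: 7 pe L, 8 bid H, 9 ti L.
The penult (syllable 8, bid) is heavy, so it takes stress.
Primary stress: syllable 8 → i.tu.fa:l.led.lo:.du:.pe.ˈbid.ti.

8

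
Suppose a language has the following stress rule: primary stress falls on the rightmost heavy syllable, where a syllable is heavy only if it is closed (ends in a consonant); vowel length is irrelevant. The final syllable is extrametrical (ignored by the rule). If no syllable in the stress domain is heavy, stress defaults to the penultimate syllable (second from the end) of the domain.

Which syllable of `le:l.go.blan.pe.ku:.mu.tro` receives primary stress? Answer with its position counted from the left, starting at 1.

3

The final syllable (7, tro) is extrametrical; the stress domain is syllables 1–6.
Weights: 1 le:l H, 2 go L, 3 blan H, 4 pe L, 5 ku: L, 6 mu L.
Heavy syllables in the domain: 1, 3. The rightmost is syllable 3 (blan).
Primary stress: syllable 3 → le:l.go.ˈblan.pe.ku:.mu.tro.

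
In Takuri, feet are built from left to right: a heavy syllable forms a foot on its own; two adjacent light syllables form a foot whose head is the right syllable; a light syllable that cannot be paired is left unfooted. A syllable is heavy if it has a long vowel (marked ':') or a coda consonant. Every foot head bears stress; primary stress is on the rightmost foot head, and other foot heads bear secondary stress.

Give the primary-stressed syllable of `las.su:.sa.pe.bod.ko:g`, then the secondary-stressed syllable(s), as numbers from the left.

Weights: 1 las H, 2 su: H, 3 sa L, 4 pe L, 5 bod H, 6 ko:g H.
Parse left to right (heavy = foot alone; LL = one foot; stranded L unfooted): (ˈlas) (ˈsu:) (sa.ˈpe) (ˈbod) (ˈko:g).
Foot heads: 1, 2, 4, 5, 6.
Primary stress on the rightmost head = syllable 6.
Secondary stress on 1, 2, 4, 5: ˌlas.ˌsu:.sa.ˌpe.ˌbod.ˈko:g.

primary 6, secondary 1, 2, 4, 5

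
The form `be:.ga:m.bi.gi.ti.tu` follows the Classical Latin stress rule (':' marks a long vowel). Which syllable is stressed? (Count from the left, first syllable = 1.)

Classical Latin: stress the penult if heavy (long vowel or closed), else the antepenult.
Weights: 4 gi L, 5 ti L, 6 tu L.
The penult (syllable 5, ti) is light, so stress falls on the antepenult (syllable 4, gi).
Stress on syllable 4: be:.ga:m.bi.ˈgi.ti.tu.

4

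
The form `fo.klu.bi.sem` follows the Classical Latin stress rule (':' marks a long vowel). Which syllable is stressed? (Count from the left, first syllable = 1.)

Classical Latin: stress the penult if heavy (long vowel or closed), else the antepenult.
Weights: 2 klu L, 3 bi L, 4 sem H.
The penult (syllable 3, bi) is light, so stress falls on the antepenult (syllable 2, klu).
Stress on syllable 2: fo.ˈklu.bi.sem.

2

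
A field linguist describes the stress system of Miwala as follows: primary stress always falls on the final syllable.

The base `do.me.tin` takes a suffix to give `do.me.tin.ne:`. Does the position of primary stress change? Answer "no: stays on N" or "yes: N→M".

Base `do.me.tin` (3 syllables):
  The word has 3 syllables; the final syllable is syllable 3 (tin).
  → primary stress on syllable 3.
Suffixed `do.me.tin.ne:` (4 syllables):
  The word has 4 syllables; the final syllable is syllable 4 (ne:).
  → primary stress on syllable 4.

yes: 3→4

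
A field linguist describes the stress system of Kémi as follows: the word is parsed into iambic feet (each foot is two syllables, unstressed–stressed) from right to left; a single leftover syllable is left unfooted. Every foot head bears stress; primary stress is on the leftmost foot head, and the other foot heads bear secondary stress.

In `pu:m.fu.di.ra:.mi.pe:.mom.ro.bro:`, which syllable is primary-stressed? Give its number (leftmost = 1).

3

Parse right to left into iambic (σˈσ) feet: pu:m (fu.ˈdi) (ra:.ˈmi) (pe:.ˈmom) (ro.ˈbro:). Syllable 1 is left unfooted.
Foot heads (stressed positions): 3, 5, 7, 9.
End Rule Leftmost: primary stress on the leftmost head = syllable 3.
Primary stress: syllable 3 → pu:m.fu.ˈdi.ra:.mi.pe:.mom.ro.bro:.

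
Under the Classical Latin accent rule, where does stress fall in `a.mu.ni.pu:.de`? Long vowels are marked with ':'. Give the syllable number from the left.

Classical Latin: stress the penult if heavy (long vowel or closed), else the antepenult.
Weights: 3 ni L, 4 pu: H, 5 de L.
The penult (syllable 4, pu:) is heavy, so it takes stress.
Stress on syllable 4: a.mu.ni.ˈpu:.de.

4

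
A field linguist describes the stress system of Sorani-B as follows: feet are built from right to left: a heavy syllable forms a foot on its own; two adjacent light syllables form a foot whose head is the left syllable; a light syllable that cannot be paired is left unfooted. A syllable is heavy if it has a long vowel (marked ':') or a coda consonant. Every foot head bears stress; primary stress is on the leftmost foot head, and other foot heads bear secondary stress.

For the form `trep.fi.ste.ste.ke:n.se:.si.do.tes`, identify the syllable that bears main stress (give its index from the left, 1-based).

Weights: 1 trep H, 2 fi L, 3 ste L, 4 ste L, 5 ke:n H, 6 se: H, 7 si L, 8 do L, 9 tes H.
Parse right to left (heavy = foot alone; LL = one foot; stranded L unfooted): (ˈtrep) fi (ˈste.ste) (ˈke:n) (ˈse:) (ˈsi.do) (ˈtes).
Foot heads: 1, 3, 5, 6, 7, 9.
Primary stress on the leftmost head = syllable 1.
Primary stress: syllable 1 → ˈtrep.fi.ste.ste.ke:n.se:.si.do.tes.

1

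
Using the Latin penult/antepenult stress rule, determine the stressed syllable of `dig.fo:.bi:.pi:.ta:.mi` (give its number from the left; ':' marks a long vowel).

5

Classical Latin: stress the penult if heavy (long vowel or closed), else the antepenult.
Weights: 4 pi: H, 5 ta: H, 6 mi L.
The penult (syllable 5, ta:) is heavy, so it takes stress.
Stress on syllable 5: dig.fo:.bi:.pi:.ˈta:.mi.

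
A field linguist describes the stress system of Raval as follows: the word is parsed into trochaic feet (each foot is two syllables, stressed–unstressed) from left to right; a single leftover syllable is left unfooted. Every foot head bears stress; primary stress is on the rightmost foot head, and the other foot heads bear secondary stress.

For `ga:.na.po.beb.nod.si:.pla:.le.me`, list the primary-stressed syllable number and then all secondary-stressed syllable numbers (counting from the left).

Parse left to right into trochaic (ˈσσ) feet: (ˈga:.na) (ˈpo.beb) (ˈnod.si:) (ˈpla:.le) me. Syllable 9 is left unfooted.
Foot heads (stressed positions): 1, 3, 5, 7.
End Rule Rightmost: primary stress on the rightmost head = syllable 7.
Secondary stress on 1, 3, 5: ˌga:.na.ˌpo.beb.ˌnod.si:.ˈpla:.le.me.

primary 7, secondary 1, 3, 5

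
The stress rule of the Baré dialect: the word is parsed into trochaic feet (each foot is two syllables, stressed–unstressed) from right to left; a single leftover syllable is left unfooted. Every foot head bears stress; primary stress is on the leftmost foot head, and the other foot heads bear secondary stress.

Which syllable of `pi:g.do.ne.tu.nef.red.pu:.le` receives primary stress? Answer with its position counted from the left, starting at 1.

Parse right to left into trochaic (ˈσσ) feet: (ˈpi:g.do) (ˈne.tu) (ˈnef.red) (ˈpu:.le).
Foot heads (stressed positions): 1, 3, 5, 7.
End Rule Leftmost: primary stress on the leftmost head = syllable 1.
Primary stress: syllable 1 → ˈpi:g.do.ne.tu.nef.red.pu:.le.

1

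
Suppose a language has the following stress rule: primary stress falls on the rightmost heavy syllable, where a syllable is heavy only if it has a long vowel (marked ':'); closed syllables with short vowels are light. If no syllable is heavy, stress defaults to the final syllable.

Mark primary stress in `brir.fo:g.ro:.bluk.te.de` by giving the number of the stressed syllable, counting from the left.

Weights: 1 brir L, 2 fo:g H, 3 ro: H, 4 bluk L, 5 te L, 6 de L.
Heavy syllables in the domain: 2, 3. The rightmost is syllable 3 (ro:).
Primary stress: syllable 3 → brir.fo:g.ˈro:.bluk.te.de.

3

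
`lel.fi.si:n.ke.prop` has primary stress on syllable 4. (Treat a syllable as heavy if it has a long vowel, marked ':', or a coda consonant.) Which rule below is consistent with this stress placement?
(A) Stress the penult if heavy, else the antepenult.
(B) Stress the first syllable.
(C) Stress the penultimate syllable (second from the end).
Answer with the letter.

C

Rule A → syllable 3 (observed: 4).
Rule B → syllable 1 (observed: 4).
Rule C → syllable 4 ✓.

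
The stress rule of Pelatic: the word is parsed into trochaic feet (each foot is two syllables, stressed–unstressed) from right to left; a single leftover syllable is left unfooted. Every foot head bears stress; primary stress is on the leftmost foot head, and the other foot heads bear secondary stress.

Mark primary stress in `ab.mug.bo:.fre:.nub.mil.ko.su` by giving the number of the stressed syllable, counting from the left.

Parse right to left into trochaic (ˈσσ) feet: (ˈab.mug) (ˈbo:.fre:) (ˈnub.mil) (ˈko.su).
Foot heads (stressed positions): 1, 3, 5, 7.
End Rule Leftmost: primary stress on the leftmost head = syllable 1.
Primary stress: syllable 1 → ˈab.mug.bo:.fre:.nub.mil.ko.su.

1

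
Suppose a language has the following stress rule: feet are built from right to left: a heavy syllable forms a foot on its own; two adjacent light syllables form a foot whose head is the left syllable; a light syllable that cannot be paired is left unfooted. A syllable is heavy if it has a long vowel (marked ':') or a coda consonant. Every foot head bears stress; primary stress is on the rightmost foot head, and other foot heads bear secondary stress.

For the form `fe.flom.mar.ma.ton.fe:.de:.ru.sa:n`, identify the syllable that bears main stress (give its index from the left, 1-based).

9

Weights: 1 fe L, 2 flom H, 3 mar H, 4 ma L, 5 ton H, 6 fe: H, 7 de: H, 8 ru L, 9 sa:n H.
Parse right to left (heavy = foot alone; LL = one foot; stranded L unfooted): fe (ˈflom) (ˈmar) ma (ˈton) (ˈfe:) (ˈde:) ru (ˈsa:n).
Foot heads: 2, 3, 5, 6, 7, 9.
Primary stress on the rightmost head = syllable 9.
Primary stress: syllable 9 → fe.flom.mar.ma.ton.fe:.de:.ru.ˈsa:n.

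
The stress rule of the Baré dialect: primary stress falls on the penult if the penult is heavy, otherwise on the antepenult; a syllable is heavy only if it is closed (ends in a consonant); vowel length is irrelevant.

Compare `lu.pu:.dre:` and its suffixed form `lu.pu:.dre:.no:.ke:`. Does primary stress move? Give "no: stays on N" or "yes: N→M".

Base `lu.pu:.dre:` (3 syllables):
  Weights: 1 lu L, 2 pu: L, 3 dre: L.
  The penult (syllable 2, pu:) is light, so stress falls on the antepenult (syllable 1, lu).
  → primary stress on syllable 1.
Suffixed `lu.pu:.dre:.no:.ke:` (5 syllables):
  Weights: 3 dre: L, 4 no: L, 5 ke: L.
  The penult (syllable 4, no:) is light, so stress falls on the antepenult (syllable 3, dre:).
  → primary stress on syllable 3.

yes: 1→3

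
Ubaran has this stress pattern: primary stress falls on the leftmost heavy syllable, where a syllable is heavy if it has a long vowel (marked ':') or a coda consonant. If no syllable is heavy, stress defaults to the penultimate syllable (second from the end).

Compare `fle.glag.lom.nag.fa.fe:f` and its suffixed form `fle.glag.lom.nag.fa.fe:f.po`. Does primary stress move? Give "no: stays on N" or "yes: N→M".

Base `fle.glag.lom.nag.fa.fe:f` (6 syllables):
  Weights: 1 fle L, 2 glag H, 3 lom H, 4 nag H, 5 fa L, 6 fe:f H.
  Heavy syllables in the domain: 2, 3, 4, 6. The leftmost is syllable 2 (glag).
  → primary stress on syllable 2.
Suffixed `fle.glag.lom.nag.fa.fe:f.po` (7 syllables):
  Weights: 1 fle L, 2 glag H, 3 lom H, 4 nag H, 5 fa L, 6 fe:f H, 7 po L.
  Heavy syllables in the domain: 2, 3, 4, 6. The leftmost is syllable 2 (glag).
  → primary stress on syllable 2.

no: stays on 2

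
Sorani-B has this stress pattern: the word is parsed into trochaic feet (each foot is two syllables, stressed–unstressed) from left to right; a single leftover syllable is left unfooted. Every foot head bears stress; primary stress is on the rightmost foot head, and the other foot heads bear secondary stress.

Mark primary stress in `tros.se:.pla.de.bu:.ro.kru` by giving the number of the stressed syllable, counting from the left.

Parse left to right into trochaic (ˈσσ) feet: (ˈtros.se:) (ˈpla.de) (ˈbu:.ro) kru. Syllable 7 is left unfooted.
Foot heads (stressed positions): 1, 3, 5.
End Rule Rightmost: primary stress on the rightmost head = syllable 5.
Primary stress: syllable 5 → tros.se:.pla.de.ˈbu:.ro.kru.

5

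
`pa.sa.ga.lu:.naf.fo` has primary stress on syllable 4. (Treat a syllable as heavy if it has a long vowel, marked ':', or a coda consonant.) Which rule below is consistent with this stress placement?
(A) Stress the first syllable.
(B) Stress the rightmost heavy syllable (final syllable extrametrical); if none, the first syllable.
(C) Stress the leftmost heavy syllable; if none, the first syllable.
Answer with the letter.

C

Rule A → syllable 1 (observed: 4).
Rule B → syllable 5 (observed: 4).
Rule C → syllable 4 ✓.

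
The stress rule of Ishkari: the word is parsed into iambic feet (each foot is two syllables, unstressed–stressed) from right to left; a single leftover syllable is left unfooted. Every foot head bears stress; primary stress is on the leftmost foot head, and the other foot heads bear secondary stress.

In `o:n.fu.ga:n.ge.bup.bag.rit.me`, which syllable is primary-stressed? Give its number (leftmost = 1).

2

Parse right to left into iambic (σˈσ) feet: (o:n.ˈfu) (ga:n.ˈge) (bup.ˈbag) (rit.ˈme).
Foot heads (stressed positions): 2, 4, 6, 8.
End Rule Leftmost: primary stress on the leftmost head = syllable 2.
Primary stress: syllable 2 → o:n.ˈfu.ga:n.ge.bup.bag.rit.me.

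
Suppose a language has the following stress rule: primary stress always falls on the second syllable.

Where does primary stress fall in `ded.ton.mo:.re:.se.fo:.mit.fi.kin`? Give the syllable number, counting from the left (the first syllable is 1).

The word has 9 syllables; the second syllable is syllable 2 (ton).
Primary stress: syllable 2 → ded.ˈton.mo:.re:.se.fo:.mit.fi.kin.

2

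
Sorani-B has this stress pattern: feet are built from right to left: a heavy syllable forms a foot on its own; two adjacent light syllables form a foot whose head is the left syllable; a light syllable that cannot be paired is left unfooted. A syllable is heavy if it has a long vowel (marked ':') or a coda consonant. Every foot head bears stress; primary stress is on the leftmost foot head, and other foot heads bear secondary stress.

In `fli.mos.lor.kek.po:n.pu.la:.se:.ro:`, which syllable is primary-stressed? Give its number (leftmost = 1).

2

Weights: 1 fli L, 2 mos H, 3 lor H, 4 kek H, 5 po:n H, 6 pu L, 7 la: H, 8 se: H, 9 ro: H.
Parse right to left (heavy = foot alone; LL = one foot; stranded L unfooted): fli (ˈmos) (ˈlor) (ˈkek) (ˈpo:n) pu (ˈla:) (ˈse:) (ˈro:).
Foot heads: 2, 3, 4, 5, 7, 8, 9.
Primary stress on the leftmost head = syllable 2.
Primary stress: syllable 2 → fli.ˈmos.lor.kek.po:n.pu.la:.se:.ro:.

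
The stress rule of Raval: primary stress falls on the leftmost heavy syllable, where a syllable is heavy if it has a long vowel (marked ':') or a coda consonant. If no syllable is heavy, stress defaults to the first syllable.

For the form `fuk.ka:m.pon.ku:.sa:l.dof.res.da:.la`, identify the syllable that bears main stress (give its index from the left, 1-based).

1

Weights: 1 fuk H, 2 ka:m H, 3 pon H, 4 ku: H, 5 sa:l H, 6 dof H, 7 res H, 8 da: H, 9 la L.
Heavy syllables in the domain: 1, 2, 3, 4, 5, 6, 7, 8. The leftmost is syllable 1 (fuk).
Primary stress: syllable 1 → ˈfuk.ka:m.pon.ku:.sa:l.dof.res.da:.la.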